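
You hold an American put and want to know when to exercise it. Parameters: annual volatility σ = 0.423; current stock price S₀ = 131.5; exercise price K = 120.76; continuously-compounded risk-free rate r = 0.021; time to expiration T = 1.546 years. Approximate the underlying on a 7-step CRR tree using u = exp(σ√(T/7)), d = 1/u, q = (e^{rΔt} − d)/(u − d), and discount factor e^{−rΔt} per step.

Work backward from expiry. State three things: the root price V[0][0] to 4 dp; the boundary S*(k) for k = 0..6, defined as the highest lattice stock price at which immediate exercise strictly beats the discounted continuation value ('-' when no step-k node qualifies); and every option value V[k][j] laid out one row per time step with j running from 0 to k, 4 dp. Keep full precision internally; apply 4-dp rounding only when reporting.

params: Δt=0.22086 u=1.21993 d=0.81972 q=0.46208 e^(-rΔt)=0.99537
t_7 payoffs: 88.0568 72.0905 48.3290 12.9666 0.0000 0.0000 0.0000 0.0000
t_6: node(6,0) S=39.8955 payoff=80.8645 vs cont=80.3058 → 80.8645 [stop]  node(6,1) S=59.3733 payoff=61.3867 vs cont=60.8279 → 61.3867 [stop]  node(6,2) S=88.3605 payoff=32.3995 vs cont=31.8407 → 32.3995 [stop]  node(6,3) S=131.5000 payoff=0.0000 vs cont=6.9427 → 6.9427 [wait]  node(6,4) S=195.7011 payoff=0.0000 vs cont=0.0000 → 0.0000 [wait]  node(6,5) S=291.2464 payoff=0.0000 vs cont=0.0000 → 0.0000 [wait]  node(6,6) S=433.4390 payoff=0.0000 vs cont=0.0000 → 0.0000 [wait]  ⇒ S*(6)=88.3605
t_5: node(5,0) S=48.6695 payoff=72.0905 vs cont=71.5317 → 72.0905 [stop]  node(5,1) S=72.4310 payoff=48.3290 vs cont=47.7702 → 48.3290 [stop]  node(5,2) S=107.7934 payoff=12.9666 vs cont=20.5409 → 20.5409 [wait]  node(5,3) S=160.4204 payoff=0.0000 vs cont=3.7173 → 3.7173 [wait]  node(5,4) S=238.7409 payoff=0.0000 vs cont=0.0000 → 0.0000 [wait]  node(5,5) S=355.2993 payoff=0.0000 vs cont=0.0000 → 0.0000 [wait]  ⇒ S*(5)=72.4310
t_4: node(4,0) S=59.3733 payoff=61.3867 vs cont=60.8279 → 61.3867 [stop]  node(4,1) S=88.3605 payoff=32.3995 vs cont=35.3244 → 35.3244 [wait]  node(4,2) S=131.5000 payoff=0.0000 vs cont=12.7080 → 12.7080 [wait]  node(4,3) S=195.7011 payoff=0.0000 vs cont=1.9904 → 1.9904 [wait]  node(4,4) S=291.2464 payoff=0.0000 vs cont=0.0000 → 0.0000 [wait]  ⇒ S*(4)=59.3733
t_3: node(3,0) S=72.4310 payoff=48.3290 vs cont=49.1155 → 49.1155 [wait]  node(3,1) S=107.7934 payoff=12.9666 vs cont=24.7587 → 24.7587 [wait]  node(3,2) S=160.4204 payoff=0.0000 vs cont=7.7197 → 7.7197 [wait]  node(3,3) S=238.7409 payoff=0.0000 vs cont=1.0657 → 1.0657 [wait]  ⇒ S*(3)=-
t_2: node(2,0) S=88.3605 payoff=32.3995 vs cont=37.6855 → 37.6855 [wait]  node(2,1) S=131.5000 payoff=0.0000 vs cont=16.8071 → 16.8071 [wait]  node(2,2) S=195.7011 payoff=0.0000 vs cont=4.6235 → 4.6235 [wait]  ⇒ S*(2)=-
t_1: node(1,0) S=107.7934 payoff=12.9666 vs cont=27.9082 → 27.9082 [wait]  node(1,1) S=160.4204 payoff=0.0000 vs cont=11.1256 → 11.1256 [wait]  ⇒ S*(1)=-
t_0: node(0,0) S=131.5000 payoff=0.0000 vs cont=20.0600 → 20.0600 [wait]  ⇒ S*(0)=-

price = 20.0600
boundary = - - - - 59.3733 72.4310 88.3605
tree:
20.0600
27.9082 11.1256
37.6855 16.8071 4.6235
49.1155 24.7587 7.7197 1.0657
61.3867 35.3244 12.7080 1.9904 0.0000
72.0905 48.3290 20.5409 3.7173 0.0000 0.0000
80.8645 61.3867 32.3995 6.9427 0.0000 0.0000 0.0000
88.0568 72.0905 48.3290 12.9666 0.0000 0.0000 0.0000 0.0000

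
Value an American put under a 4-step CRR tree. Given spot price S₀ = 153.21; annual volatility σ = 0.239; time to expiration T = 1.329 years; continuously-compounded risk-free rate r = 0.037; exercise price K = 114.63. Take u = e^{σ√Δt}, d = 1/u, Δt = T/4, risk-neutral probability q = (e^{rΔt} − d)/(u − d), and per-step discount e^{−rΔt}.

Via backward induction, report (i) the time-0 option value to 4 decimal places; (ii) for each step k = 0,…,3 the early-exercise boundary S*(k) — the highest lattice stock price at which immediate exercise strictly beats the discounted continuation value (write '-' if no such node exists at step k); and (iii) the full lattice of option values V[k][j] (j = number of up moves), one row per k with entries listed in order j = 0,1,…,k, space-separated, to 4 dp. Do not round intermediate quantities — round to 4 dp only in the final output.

Δt=0.33225  u=1.14770  d=0.87131  q=0.51037  discount=0.98778
step 4 (expiry): payoffs max(K−S,0) = 26.3282 0.0000 0.0000 0.0000 0.0000
step 3: (k=3,j=0): S=101.3442, (K−S)⁺=13.2858, hold=12.7337 ⇒ V=13.2858 exercise | (k=3,j=1): S=133.4928, (K−S)⁺=0.0000, hold=0.0000 ⇒ V=0.0000 continue | (k=3,j=2): S=175.8395, (K−S)⁺=0.0000, hold=0.0000 ⇒ V=0.0000 continue | (k=3,j=3): S=231.6196, (K−S)⁺=0.0000, hold=0.0000 ⇒ V=0.0000 continue  boundary S*=101.3442
step 2: (k=2,j=0): S=116.3130, (K−S)⁺=0.0000, hold=6.4257 ⇒ V=6.4257 continue | (k=2,j=1): S=153.2100, (K−S)⁺=0.0000, hold=0.0000 ⇒ V=0.0000 continue | (k=2,j=2): S=201.8115, (K−S)⁺=0.0000, hold=0.0000 ⇒ V=0.0000 continue  boundary S*=-
step 1: (k=1,j=0): S=133.4928, (K−S)⁺=0.0000, hold=3.1078 ⇒ V=3.1078 continue | (k=1,j=1): S=175.8395, (K−S)⁺=0.0000, hold=0.0000 ⇒ V=0.0000 continue  boundary S*=-
step 0: (k=0,j=0): S=153.2100, (K−S)⁺=0.0000, hold=1.5031 ⇒ V=1.5031 continue  boundary S*=-

price = 1.5031
boundary = - - - 101.3442
tree:
1.5031
3.1078 0.0000
6.4257 0.0000 0.0000
13.2858 0.0000 0.0000 0.0000
26.3282 0.0000 0.0000 0.0000 0.0000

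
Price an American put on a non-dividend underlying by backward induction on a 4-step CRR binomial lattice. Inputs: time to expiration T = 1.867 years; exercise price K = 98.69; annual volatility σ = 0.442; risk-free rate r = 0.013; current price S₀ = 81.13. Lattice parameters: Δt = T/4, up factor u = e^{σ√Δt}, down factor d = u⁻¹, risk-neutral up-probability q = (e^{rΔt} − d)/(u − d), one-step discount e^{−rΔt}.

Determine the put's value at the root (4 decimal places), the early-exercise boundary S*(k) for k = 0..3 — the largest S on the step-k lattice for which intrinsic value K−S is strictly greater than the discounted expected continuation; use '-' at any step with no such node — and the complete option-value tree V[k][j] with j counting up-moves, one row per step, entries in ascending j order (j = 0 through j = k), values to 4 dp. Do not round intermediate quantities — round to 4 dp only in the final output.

price = 30.7989
boundary = - - 44.3500 59.9843
tree:
30.7989
41.7580 16.9956
54.3400 26.0001 5.5379
65.8994 38.7057 9.8614 0.0000
74.4460 54.3400 17.5600 0.0000 0.0000

Δt=0.46675  u=1.35252  d=0.73936  q=0.43500  discount=0.99395
step 4 (expiry): payoffs max(K−S,0) = 74.4460 54.3400 17.5600 0.0000 0.0000
step 3: (k=3,j=0): S=32.7906, (K−S)⁺=65.8994, hold=65.3024 ⇒ V=65.8994 exercise | (k=3,j=1): S=59.9843, (K−S)⁺=38.7057, hold=38.1087 ⇒ V=38.7057 exercise | (k=3,j=2): S=109.7300, (K−S)⁺=0.0000, hold=9.8614 ⇒ V=9.8614 continue | (k=3,j=3): S=200.7307, (K−S)⁺=0.0000, hold=0.0000 ⇒ V=0.0000 continue  boundary S*=59.9843
step 2: (k=2,j=0): S=44.3500, (K−S)⁺=54.3400, hold=53.7430 ⇒ V=54.3400 exercise | (k=2,j=1): S=81.1300, (K−S)⁺=17.5600, hold=26.0001 ⇒ V=26.0001 continue | (k=2,j=2): S=148.4122, (K−S)⁺=0.0000, hold=5.5379 ⇒ V=5.5379 continue  boundary S*=44.3500
step 1: (k=1,j=0): S=59.9843, (K−S)⁺=38.7057, hold=41.7580 ⇒ V=41.7580 continue | (k=1,j=1): S=109.7300, (K−S)⁺=0.0000, hold=16.9956 ⇒ V=16.9956 continue  boundary S*=-
step 0: (k=0,j=0): S=81.1300, (K−S)⁺=17.5600, hold=30.7989 ⇒ V=30.7989 continue  boundary S*=-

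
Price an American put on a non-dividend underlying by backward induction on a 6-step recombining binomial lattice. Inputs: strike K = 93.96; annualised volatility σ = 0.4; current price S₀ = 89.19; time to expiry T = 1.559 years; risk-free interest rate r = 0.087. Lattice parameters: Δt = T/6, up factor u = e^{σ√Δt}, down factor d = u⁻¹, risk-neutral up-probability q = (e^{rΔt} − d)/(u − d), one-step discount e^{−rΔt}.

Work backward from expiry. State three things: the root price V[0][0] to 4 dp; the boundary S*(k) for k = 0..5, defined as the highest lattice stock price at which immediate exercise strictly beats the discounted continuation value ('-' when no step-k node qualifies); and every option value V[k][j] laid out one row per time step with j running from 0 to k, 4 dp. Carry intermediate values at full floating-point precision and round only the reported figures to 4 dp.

Δt=0.25983, u=1.22617, d=0.81555, q=0.50488, disc=e^(-rΔt)=0.97765
k=6 terminal: V=max(K-S,0) → 67.7171 54.5040 34.6381 4.7700 0.0000 0.0000 0.0000
k=5: j=0 S=32.1783 intr=61.7817 cont=59.6815 V=61.7817[EX]; j=1 S=48.3798 intr=45.5802 cont=43.4800 V=45.5802[EX]; j=2 S=72.7387 intr=21.2213 cont=19.1211 V=21.2213[EX]; j=3 S=109.3621 intr=0.0000 cont=2.3089 V=2.3089[hold]; j=4 S=164.4251 intr=0.0000 cont=0.0000 V=0.0000[hold]; j=5 S=247.2119 intr=0.0000 cont=0.0000 V=0.0000[hold]  S*(5)=72.7387
k=4: j=0 S=39.4560 intr=54.5040 cont=52.4038 V=54.5040[EX]; j=1 S=59.3219 intr=34.6381 cont=32.5379 V=34.6381[EX]; j=2 S=89.1900 intr=4.7700 cont=11.4119 V=11.4119[hold]; j=3 S=134.0965 intr=0.0000 cont=1.1176 V=1.1176[hold]; j=4 S=201.6131 intr=0.0000 cont=0.0000 V=0.0000[hold]  S*(4)=59.3219
k=3: j=0 S=48.3798 intr=45.5802 cont=43.4800 V=45.5802[EX]; j=1 S=72.7387 intr=21.2213 cont=22.3995 V=22.3995[hold]; j=2 S=109.3621 intr=0.0000 cont=6.0756 V=6.0756[hold]; j=3 S=164.4251 intr=0.0000 cont=0.5410 V=0.5410[hold]  S*(3)=48.3798
k=2: j=0 S=59.3219 intr=34.6381 cont=33.1195 V=34.6381[EX]; j=1 S=89.1900 intr=4.7700 cont=13.8414 V=13.8414[hold]; j=2 S=134.0965 intr=0.0000 cont=3.2080 V=3.2080[hold]  S*(2)=59.3219
k=1: j=0 S=72.7387 intr=21.2213 cont=23.5987 V=23.5987[hold]; j=1 S=109.3621 intr=0.0000 cont=8.2834 V=8.2834[hold]  S*(1)=-
k=0: j=0 S=89.1900 intr=4.7700 cont=15.5117 V=15.5117[hold]  S*(0)=-

price = 15.5117
boundary = - - 59.3219 48.3798 59.3219 72.7387
tree:
15.5117
23.5987 8.2834
34.6381 13.8414 3.2080
45.5802 22.3995 6.0756 0.5410
54.5040 34.6381 11.4119 1.1176 0.0000
61.7817 45.5802 21.2213 2.3089 0.0000 0.0000
67.7171 54.5040 34.6381 4.7700 0.0000 0.0000 0.0000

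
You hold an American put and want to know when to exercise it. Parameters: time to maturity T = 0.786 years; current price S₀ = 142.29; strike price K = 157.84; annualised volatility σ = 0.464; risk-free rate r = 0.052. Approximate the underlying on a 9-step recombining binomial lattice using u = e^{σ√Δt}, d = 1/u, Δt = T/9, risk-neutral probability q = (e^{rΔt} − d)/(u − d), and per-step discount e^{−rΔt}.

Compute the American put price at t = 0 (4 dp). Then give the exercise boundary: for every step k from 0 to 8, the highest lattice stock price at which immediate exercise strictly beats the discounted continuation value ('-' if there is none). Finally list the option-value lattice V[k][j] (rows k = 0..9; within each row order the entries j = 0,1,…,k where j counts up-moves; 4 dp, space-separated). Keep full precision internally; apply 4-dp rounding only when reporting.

Δt=0.08733  u=1.14697  d=0.87186  q=0.48232  discount=0.99547
step 9 (expiry): payoffs max(K−S,0) = 116.4199 103.3503 86.1568 63.5382 33.7825 0.0000 0.0000 0.0000 0.0000 0.0000
step 8: (k=8,j=0): S=47.5076, (K−S)⁺=110.3324, hold=109.6173 ⇒ V=110.3324 exercise | (k=8,j=1): S=62.4979, (K−S)⁺=95.3421, hold=94.6269 ⇒ V=95.3421 exercise | (k=8,j=2): S=82.2183, (K−S)⁺=75.6217, hold=74.9065 ⇒ V=75.6217 exercise | (k=8,j=3): S=108.1612, (K−S)⁺=49.6788, hold=48.9636 ⇒ V=49.6788 exercise | (k=8,j=4): S=142.2900, (K−S)⁺=15.5500, hold=17.4094 ⇒ V=17.4094 continue | (k=8,j=5): S=187.1877, (K−S)⁺=0.0000, hold=0.0000 ⇒ V=0.0000 continue | (k=8,j=6): S=246.2522, (K−S)⁺=0.0000, hold=0.0000 ⇒ V=0.0000 continue | (k=8,j=7): S=323.9538, (K−S)⁺=0.0000, hold=0.0000 ⇒ V=0.0000 continue | (k=8,j=8): S=426.1730, (K−S)⁺=0.0000, hold=0.0000 ⇒ V=0.0000 continue  boundary S*=108.1612
step 7: (k=7,j=0): S=54.4897, (K−S)⁺=103.3503, hold=102.6351 ⇒ V=103.3503 exercise | (k=7,j=1): S=71.6832, (K−S)⁺=86.1568, hold=85.4417 ⇒ V=86.1568 exercise | (k=7,j=2): S=94.3018, (K−S)⁺=63.5382, hold=62.8230 ⇒ V=63.5382 exercise | (k=7,j=3): S=124.0575, (K−S)⁺=33.7825, hold=33.9601 ⇒ V=33.9601 continue | (k=7,j=4): S=163.2021, (K−S)⁺=0.0000, hold=8.9717 ⇒ V=8.9717 continue | (k=7,j=5): S=214.6984, (K−S)⁺=0.0000, hold=0.0000 ⇒ V=0.0000 continue | (k=7,j=6): S=282.4435, (K−S)⁺=0.0000, hold=0.0000 ⇒ V=0.0000 continue | (k=7,j=7): S=371.5647, (K−S)⁺=0.0000, hold=0.0000 ⇒ V=0.0000 continue  boundary S*=94.3018
step 6: (k=6,j=0): S=62.4979, (K−S)⁺=95.3421, hold=94.6269 ⇒ V=95.3421 exercise | (k=6,j=1): S=82.2183, (K−S)⁺=75.6217, hold=74.9065 ⇒ V=75.6217 exercise | (k=6,j=2): S=108.1612, (K−S)⁺=49.6788, hold=49.0489 ⇒ V=49.6788 exercise | (k=6,j=3): S=142.2900, (K−S)⁺=15.5500, hold=21.8085 ⇒ V=21.8085 continue | (k=6,j=4): S=187.1877, (K−S)⁺=0.0000, hold=4.6234 ⇒ V=4.6234 continue | (k=6,j=5): S=246.2522, (K−S)⁺=0.0000, hold=0.0000 ⇒ V=0.0000 continue | (k=6,j=6): S=323.9538, (K−S)⁺=0.0000, hold=0.0000 ⇒ V=0.0000 continue  boundary S*=108.1612
step 5: (k=5,j=0): S=71.6832, (K−S)⁺=86.1568, hold=85.4417 ⇒ V=86.1568 exercise | (k=5,j=1): S=94.3018, (K−S)⁺=63.5382, hold=62.8230 ⇒ V=63.5382 exercise | (k=5,j=2): S=124.0575, (K−S)⁺=33.7825, hold=36.0722 ⇒ V=36.0722 continue | (k=5,j=3): S=163.2021, (K−S)⁺=0.0000, hold=13.4585 ⇒ V=13.4585 continue | (k=5,j=4): S=214.6984, (K−S)⁺=0.0000, hold=2.3826 ⇒ V=2.3826 continue | (k=5,j=5): S=282.4435, (K−S)⁺=0.0000, hold=0.0000 ⇒ V=0.0000 continue  boundary S*=94.3018
step 4: (k=4,j=0): S=82.2183, (K−S)⁺=75.6217, hold=74.9065 ⇒ V=75.6217 exercise | (k=4,j=1): S=108.1612, (K−S)⁺=49.6788, hold=50.0630 ⇒ V=50.0630 continue | (k=4,j=2): S=142.2900, (K−S)⁺=15.5500, hold=25.0512 ⇒ V=25.0512 continue | (k=4,j=3): S=187.1877, (K−S)⁺=0.0000, hold=8.0796 ⇒ V=8.0796 continue | (k=4,j=4): S=246.2522, (K−S)⁺=0.0000, hold=1.2278 ⇒ V=1.2278 continue  boundary S*=82.2183
step 3: (k=3,j=0): S=94.3018, (K−S)⁺=63.5382, hold=63.0075 ⇒ V=63.5382 exercise | (k=3,j=1): S=124.0575, (K−S)⁺=33.7825, hold=37.8272 ⇒ V=37.8272 continue | (k=3,j=2): S=163.2021, (K−S)⁺=0.0000, hold=16.7891 ⇒ V=16.7891 continue | (k=3,j=3): S=214.6984, (K−S)⁺=0.0000, hold=4.7533 ⇒ V=4.7533 continue  boundary S*=94.3018
step 2: (k=2,j=0): S=108.1612, (K−S)⁺=49.6788, hold=50.9056 ⇒ V=50.9056 continue | (k=2,j=1): S=142.2900, (K−S)⁺=15.5500, hold=27.5547 ⇒ V=27.5547 continue | (k=2,j=2): S=187.1877, (K−S)⁺=0.0000, hold=10.9342 ⇒ V=10.9342 continue  boundary S*=-
step 1: (k=1,j=0): S=124.0575, (K−S)⁺=33.7825, hold=39.4634 ⇒ V=39.4634 continue | (k=1,j=1): S=163.2021, (K−S)⁺=0.0000, hold=19.4498 ⇒ V=19.4498 continue  boundary S*=-
step 0: (k=0,j=0): S=142.2900, (K−S)⁺=15.5500, hold=29.6754 ⇒ V=29.6754 continue  boundary S*=-

price = 29.6754
boundary = - - - 94.3018 82.2183 94.3018 108.1612 94.3018 108.1612
tree:
29.6754
39.4634 19.4498
50.9056 27.5547 10.9342
63.5382 37.8272 16.7891 4.7533
75.6217 50.0630 25.0512 8.0796 1.2278
86.1568 63.5382 36.0722 13.4585 2.3826 0.0000
95.3421 75.6217 49.6788 21.8085 4.6234 0.0000 0.0000
103.3503 86.1568 63.5382 33.9601 8.9717 0.0000 0.0000 0.0000
110.3324 95.3421 75.6217 49.6788 17.4094 0.0000 0.0000 0.0000 0.0000
116.4199 103.3503 86.1568 63.5382 33.7825 0.0000 0.0000 0.0000 0.0000 0.0000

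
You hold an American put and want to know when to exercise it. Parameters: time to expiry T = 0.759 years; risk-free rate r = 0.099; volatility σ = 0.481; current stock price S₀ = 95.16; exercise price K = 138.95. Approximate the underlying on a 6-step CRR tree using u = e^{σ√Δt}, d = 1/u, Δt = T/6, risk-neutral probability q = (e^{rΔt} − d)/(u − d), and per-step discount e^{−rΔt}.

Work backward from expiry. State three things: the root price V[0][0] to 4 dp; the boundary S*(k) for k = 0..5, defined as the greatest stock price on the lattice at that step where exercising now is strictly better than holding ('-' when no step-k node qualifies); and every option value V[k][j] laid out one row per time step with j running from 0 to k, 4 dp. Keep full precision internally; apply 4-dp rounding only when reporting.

price = 44.3578
boundary = - 80.1968 95.1600 80.1968 95.1600 112.9151
tree:
44.3578
58.7532 30.7435
71.3636 43.7900 18.1637
81.9911 58.7532 28.8200 7.7115
90.9475 71.3636 43.7900 14.2209 1.2403
98.4955 81.9911 58.7532 26.0349 2.4821 0.0000
104.8567 90.9475 71.3636 43.7900 4.9670 0.0000 0.0000

Δt=0.12650  u=1.18658  d=0.84276  q=0.49399  discount=0.98755
step 6 (expiry): payoffs max(K−S,0) = 104.8567 90.9475 71.3636 43.7900 4.9670 0.0000 0.0000
step 5: (k=5,j=0): S=40.4545, (K−S)⁺=98.4955, hold=96.7662 ⇒ V=98.4955 exercise | (k=5,j=1): S=56.9589, (K−S)⁺=81.9911, hold=80.2618 ⇒ V=81.9911 exercise | (k=5,j=2): S=80.1968, (K−S)⁺=58.7532, hold=57.0239 ⇒ V=58.7532 exercise | (k=5,j=3): S=112.9151, (K−S)⁺=26.0349, hold=24.3056 ⇒ V=26.0349 exercise | (k=5,j=4): S=158.9817, (K−S)⁺=0.0000, hold=2.4821 ⇒ V=2.4821 continue | (k=5,j=5): S=223.8424, (K−S)⁺=0.0000, hold=0.0000 ⇒ V=0.0000 continue  boundary S*=112.9151
step 4: (k=4,j=0): S=48.0025, (K−S)⁺=90.9475, hold=89.2182 ⇒ V=90.9475 exercise | (k=4,j=1): S=67.5864, (K−S)⁺=71.3636, hold=69.6343 ⇒ V=71.3636 exercise | (k=4,j=2): S=95.1600, (K−S)⁺=43.7900, hold=42.0607 ⇒ V=43.7900 exercise | (k=4,j=3): S=133.9830, (K−S)⁺=4.9670, hold=14.2209 ⇒ V=14.2209 continue | (k=4,j=4): S=188.6448, (K−S)⁺=0.0000, hold=1.2403 ⇒ V=1.2403 continue  boundary S*=95.1600
step 3: (k=3,j=0): S=56.9589, (K−S)⁺=81.9911, hold=80.2618 ⇒ V=81.9911 exercise | (k=3,j=1): S=80.1968, (K−S)⁺=58.7532, hold=57.0239 ⇒ V=58.7532 exercise | (k=3,j=2): S=112.9151, (K−S)⁺=26.0349, hold=28.8200 ⇒ V=28.8200 continue | (k=3,j=3): S=158.9817, (K−S)⁺=0.0000, hold=7.7115 ⇒ V=7.7115 continue  boundary S*=80.1968
step 2: (k=2,j=0): S=67.5864, (K−S)⁺=71.3636, hold=69.6343 ⇒ V=71.3636 exercise | (k=2,j=1): S=95.1600, (K−S)⁺=43.7900, hold=43.4194 ⇒ V=43.7900 exercise | (k=2,j=2): S=133.9830, (K−S)⁺=4.9670, hold=18.1637 ⇒ V=18.1637 continue  boundary S*=95.1600
step 1: (k=1,j=0): S=80.1968, (K−S)⁺=58.7532, hold=57.0239 ⇒ V=58.7532 exercise | (k=1,j=1): S=112.9151, (K−S)⁺=26.0349, hold=30.7435 ⇒ V=30.7435 continue  boundary S*=80.1968
step 0: (k=0,j=0): S=95.1600, (K−S)⁺=43.7900, hold=44.3578 ⇒ V=44.3578 continue  boundary S*=-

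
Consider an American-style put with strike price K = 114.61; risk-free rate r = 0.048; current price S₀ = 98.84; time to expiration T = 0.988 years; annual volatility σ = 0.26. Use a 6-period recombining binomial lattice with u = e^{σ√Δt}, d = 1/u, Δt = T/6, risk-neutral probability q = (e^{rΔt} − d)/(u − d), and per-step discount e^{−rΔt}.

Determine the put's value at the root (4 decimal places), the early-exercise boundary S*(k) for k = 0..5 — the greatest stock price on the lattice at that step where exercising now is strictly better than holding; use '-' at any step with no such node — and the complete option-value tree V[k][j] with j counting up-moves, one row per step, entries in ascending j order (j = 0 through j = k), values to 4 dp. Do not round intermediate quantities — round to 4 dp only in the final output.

Δt=0.16467, u=1.11127, d=0.89987, q=0.51118, disc=e^(-rΔt)=0.99213
k=6 terminal: V=max(K-S,0) → 62.1281 49.7987 34.5729 15.7700 0.0000 0.0000 0.0000
k=5: j=0 S=58.3217 intr=56.2883 cont=55.3860 V=56.2883[EX]; j=1 S=72.0230 intr=42.5870 cont=41.6847 V=42.5870[EX]; j=2 S=88.9431 intr=25.6669 cont=24.7646 V=25.6669[EX]; j=3 S=109.8382 intr=4.7718 cont=7.6479 V=7.6479[hold]; j=4 S=135.6421 intr=0.0000 cont=0.0000 V=0.0000[hold]; j=5 S=167.5080 intr=0.0000 cont=0.0000 V=0.0000[hold]  S*(5)=88.9431
k=4: j=0 S=64.8113 intr=49.7987 cont=48.8964 V=49.7987[EX]; j=1 S=80.0371 intr=34.5729 cont=33.6705 V=34.5729[EX]; j=2 S=98.8400 intr=15.7700 cont=16.3263 V=16.3263[hold]; j=3 S=122.0601 intr=0.0000 cont=3.7090 V=3.7090[hold]; j=4 S=150.7353 intr=0.0000 cont=0.0000 V=0.0000[hold]  S*(4)=80.0371
k=3: j=0 S=72.0230 intr=42.5870 cont=41.6847 V=42.5870[EX]; j=1 S=88.9431 intr=25.6669 cont=25.0468 V=25.6669[EX]; j=2 S=109.8382 intr=4.7718 cont=9.7988 V=9.7988[hold]; j=3 S=135.6421 intr=0.0000 cont=1.7987 V=1.7987[hold]  S*(3)=88.9431
k=2: j=0 S=80.0371 intr=34.5729 cont=33.6705 V=34.5729[EX]; j=1 S=98.8400 intr=15.7700 cont=17.4172 V=17.4172[hold]; j=2 S=122.0601 intr=0.0000 cont=5.6643 V=5.6643[hold]  S*(2)=80.0371
k=1: j=0 S=88.9431 intr=25.6669 cont=25.6000 V=25.6669[EX]; j=1 S=109.8382 intr=4.7718 cont=11.3195 V=11.3195[hold]  S*(1)=88.9431
k=0: j=0 S=98.8400 intr=15.7700 cont=18.1884 V=18.1884[hold]  S*(0)=-

price = 18.1884
boundary = - 88.9431 80.0371 88.9431 80.0371 88.9431
tree:
18.1884
25.6669 11.3195
34.5729 17.4172 5.6643
42.5870 25.6669 9.7988 1.7987
49.7987 34.5729 16.3263 3.7090 0.0000
56.2883 42.5870 25.6669 7.6479 0.0000 0.0000
62.1281 49.7987 34.5729 15.7700 0.0000 0.0000 0.0000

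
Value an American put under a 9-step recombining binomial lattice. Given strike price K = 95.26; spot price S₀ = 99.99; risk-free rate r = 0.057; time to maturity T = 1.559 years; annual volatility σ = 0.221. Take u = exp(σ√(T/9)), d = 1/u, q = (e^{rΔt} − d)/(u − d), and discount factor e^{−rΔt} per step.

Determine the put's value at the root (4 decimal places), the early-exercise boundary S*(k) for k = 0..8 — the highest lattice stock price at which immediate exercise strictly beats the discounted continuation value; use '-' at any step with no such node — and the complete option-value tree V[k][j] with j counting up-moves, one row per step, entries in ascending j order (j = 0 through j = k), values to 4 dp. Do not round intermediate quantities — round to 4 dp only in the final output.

Δt=0.17322, u=1.09634, d=0.91212, q=0.53088, disc=e^(-rΔt)=0.99017
k=9 terminal: V=max(K-S,0) → 51.5643 42.7392 32.1317 19.3818 4.0568 0.0000 0.0000 0.0000 0.0000 0.0000
k=8: j=0 S=47.9054 intr=47.3546 cont=46.4186 V=47.3546[EX]; j=1 S=57.5808 intr=37.6792 cont=36.7433 V=37.6792[EX]; j=2 S=69.2103 intr=26.0497 cont=25.1138 V=26.0497[EX]; j=3 S=83.1886 intr=12.0714 cont=11.1355 V=12.0714[EX]; j=4 S=99.9900 intr=0.0000 cont=1.8844 V=1.8844[hold]; j=5 S=120.1848 intr=0.0000 cont=0.0000 V=0.0000[hold]; j=6 S=144.4583 intr=0.0000 cont=0.0000 V=0.0000[hold]; j=7 S=173.6342 intr=0.0000 cont=0.0000 V=0.0000[hold]; j=8 S=208.7028 intr=0.0000 cont=0.0000 V=0.0000[hold]  S*(8)=83.1886
k=7: j=0 S=52.5208 intr=42.7392 cont=41.8033 V=42.7392[EX]; j=1 S=63.1283 intr=32.1317 cont=31.1957 V=32.1317[EX]; j=2 S=75.8782 intr=19.3818 cont=18.4458 V=19.3818[EX]; j=3 S=91.2032 intr=4.0568 cont=6.5978 V=6.5978[hold]; j=4 S=109.6233 intr=0.0000 cont=0.8753 V=0.8753[hold]; j=5 S=131.7638 intr=0.0000 cont=0.0000 V=0.0000[hold]; j=6 S=158.3758 intr=0.0000 cont=0.0000 V=0.0000[hold]; j=7 S=190.3627 intr=0.0000 cont=0.0000 V=0.0000[hold]  S*(7)=75.8782
k=6: j=0 S=57.5808 intr=37.6792 cont=36.7433 V=37.6792[EX]; j=1 S=69.2103 intr=26.0497 cont=25.1138 V=26.0497[EX]; j=2 S=83.1886 intr=12.0714 cont=12.4712 V=12.4712[hold]; j=3 S=99.9900 intr=0.0000 cont=3.5249 V=3.5249[hold]; j=4 S=120.1848 intr=0.0000 cont=0.4066 V=0.4066[hold]; j=5 S=144.4583 intr=0.0000 cont=0.0000 V=0.0000[hold]; j=6 S=173.6342 intr=0.0000 cont=0.0000 V=0.0000[hold]  S*(6)=69.2103
k=5: j=0 S=63.1283 intr=32.1317 cont=31.1957 V=32.1317[EX]; j=1 S=75.8782 intr=19.3818 cont=18.6560 V=19.3818[EX]; j=2 S=91.2032 intr=4.0568 cont=7.6459 V=7.6459[hold]; j=3 S=109.6233 intr=0.0000 cont=1.8511 V=1.8511[hold]; j=4 S=131.7638 intr=0.0000 cont=0.1889 V=0.1889[hold]; j=5 S=158.3758 intr=0.0000 cont=0.0000 V=0.0000[hold]  S*(5)=75.8782
k=4: j=0 S=69.2103 intr=26.0497 cont=25.1138 V=26.0497[EX]; j=1 S=83.1886 intr=12.0714 cont=13.0222 V=13.0222[hold]; j=2 S=99.9900 intr=0.0000 cont=4.5246 V=4.5246[hold]; j=3 S=120.1848 intr=0.0000 cont=0.9591 V=0.9591[hold]; j=4 S=144.4583 intr=0.0000 cont=0.0877 V=0.0877[hold]  S*(4)=69.2103
k=3: j=0 S=75.8782 intr=19.3818 cont=18.9456 V=19.3818[EX]; j=1 S=91.2032 intr=4.0568 cont=8.4273 V=8.4273[hold]; j=2 S=109.6233 intr=0.0000 cont=2.6059 V=2.6059[hold]; j=3 S=131.7638 intr=0.0000 cont=0.4916 V=0.4916[hold]  S*(3)=75.8782
k=2: j=0 S=83.1886 intr=12.0714 cont=13.4330 V=13.4330[hold]; j=1 S=99.9900 intr=0.0000 cont=5.2844 V=5.2844[hold]; j=2 S=120.1848 intr=0.0000 cont=1.4689 V=1.4689[hold]  S*(2)=-
k=1: j=0 S=91.2032 intr=4.0568 cont=9.0175 V=9.0175[hold]; j=1 S=109.6233 intr=0.0000 cont=3.2268 V=3.2268[hold]  S*(1)=-
k=0: j=0 S=99.9900 intr=0.0000 cont=5.8849 V=5.8849[hold]  S*(0)=-

price = 5.8849
boundary = - - - 75.8782 69.2103 75.8782 69.2103 75.8782 83.1886
tree:
5.8849
9.0175 3.2268
13.4330 5.2844 1.4689
19.3818 8.4273 2.6059 0.4916
26.0497 13.0222 4.5246 0.9591 0.0877
32.1317 19.3818 7.6459 1.8511 0.1889 0.0000
37.6792 26.0497 12.4712 3.5249 0.4066 0.0000 0.0000
42.7392 32.1317 19.3818 6.5978 0.8753 0.0000 0.0000 0.0000
47.3546 37.6792 26.0497 12.0714 1.8844 0.0000 0.0000 0.0000 0.0000
51.5643 42.7392 32.1317 19.3818 4.0568 0.0000 0.0000 0.0000 0.0000 0.0000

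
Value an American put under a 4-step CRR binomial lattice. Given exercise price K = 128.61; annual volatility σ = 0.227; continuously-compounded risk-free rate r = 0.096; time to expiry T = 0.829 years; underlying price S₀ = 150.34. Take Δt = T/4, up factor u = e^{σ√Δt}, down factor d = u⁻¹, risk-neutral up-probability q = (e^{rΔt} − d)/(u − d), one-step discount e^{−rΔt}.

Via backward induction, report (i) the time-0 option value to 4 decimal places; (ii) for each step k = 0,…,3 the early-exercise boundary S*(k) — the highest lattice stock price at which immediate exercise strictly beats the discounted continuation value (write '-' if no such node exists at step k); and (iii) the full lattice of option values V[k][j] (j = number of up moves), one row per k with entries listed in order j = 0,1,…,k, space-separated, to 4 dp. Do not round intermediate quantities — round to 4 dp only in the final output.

Δt=0.20725, u=1.10887, d=0.90182, q=0.57124, disc=e^(-rΔt)=0.98030
k=4 terminal: V=max(K-S,0) → 29.1719 6.3418 0.0000 0.0000 0.0000
k=3: j=0 S=110.2638 intr=18.3462 cont=15.8126 V=18.3462[EX]; j=1 S=135.5795 intr=0.0000 cont=2.6655 V=2.6655[hold]; j=2 S=166.7075 intr=0.0000 cont=0.0000 V=0.0000[hold]; j=3 S=204.9821 intr=0.0000 cont=0.0000 V=0.0000[hold]  S*(3)=110.2638
k=2: j=0 S=122.2682 intr=6.3418 cont=9.2038 V=9.2038[hold]; j=1 S=150.3400 intr=0.0000 cont=1.1203 V=1.1203[hold]; j=2 S=184.8568 intr=0.0000 cont=0.0000 V=0.0000[hold]  S*(2)=-
k=1: j=0 S=135.5795 intr=0.0000 cont=4.4958 V=4.4958[hold]; j=1 S=166.7075 intr=0.0000 cont=0.4709 V=0.4709[hold]  S*(1)=-
k=0: j=0 S=150.3400 intr=0.0000 cont=2.1533 V=2.1533[hold]  S*(0)=-

price = 2.1533
boundary = - - - 110.2638
tree:
2.1533
4.4958 0.4709
9.2038 1.1203 0.0000
18.3462 2.6655 0.0000 0.0000
29.1719 6.3418 0.0000 0.0000 0.0000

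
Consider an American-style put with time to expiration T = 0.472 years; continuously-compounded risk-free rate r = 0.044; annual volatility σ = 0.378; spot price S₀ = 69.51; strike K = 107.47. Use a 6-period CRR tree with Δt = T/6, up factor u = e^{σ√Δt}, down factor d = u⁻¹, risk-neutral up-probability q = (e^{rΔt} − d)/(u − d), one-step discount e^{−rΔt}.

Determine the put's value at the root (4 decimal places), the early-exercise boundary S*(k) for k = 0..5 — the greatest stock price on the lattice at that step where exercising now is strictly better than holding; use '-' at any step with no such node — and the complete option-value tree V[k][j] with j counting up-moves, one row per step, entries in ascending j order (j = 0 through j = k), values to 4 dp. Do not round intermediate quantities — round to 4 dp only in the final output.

price = 37.9600
boundary = 69.5100 77.2843 69.5100 77.2843 85.9281 95.5386
tree:
37.9600
44.9522 30.1857
51.2411 37.9600 22.2115
56.8973 44.9522 30.1857 14.0638
61.9846 51.2411 37.9600 21.5419 6.3751
66.5601 56.8973 44.9522 30.1857 11.9314 0.6335
70.6754 61.9846 51.2411 37.9600 21.5419 1.2460 0.0000

Δt=0.07867, u=1.11184, d=0.89941, q=0.48984, disc=e^(-rΔt)=0.99654
k=6 terminal: V=max(K-S,0) → 70.6754 61.9846 51.2411 37.9600 21.5419 1.2460 0.0000
k=5: j=0 S=40.9099 intr=66.5601 cont=66.1888 V=66.5601[EX]; j=1 S=50.5727 intr=56.8973 cont=56.5260 V=56.8973[EX]; j=2 S=62.5178 intr=44.9522 cont=44.5809 V=44.9522[EX]; j=3 S=77.2843 intr=30.1857 cont=29.8144 V=30.1857[EX]; j=4 S=95.5386 intr=11.9314 cont=11.5601 V=11.9314[EX]; j=5 S=118.1045 intr=0.0000 cont=0.6335 V=0.6335[hold]  S*(5)=95.5386
k=4: j=0 S=45.4854 intr=61.9846 cont=61.6133 V=61.9846[EX]; j=1 S=56.2289 intr=51.2411 cont=50.8697 V=51.2411[EX]; j=2 S=69.5100 intr=37.9600 cont=37.5887 V=37.9600[EX]; j=3 S=85.9281 intr=21.5419 cont=21.1706 V=21.5419[EX]; j=4 S=106.2240 intr=1.2460 cont=6.3751 V=6.3751[hold]  S*(4)=85.9281
k=3: j=0 S=50.5727 intr=56.8973 cont=56.5260 V=56.8973[EX]; j=1 S=62.5178 intr=44.9522 cont=44.5809 V=44.9522[EX]; j=2 S=77.2843 intr=30.1857 cont=29.8144 V=30.1857[EX]; j=3 S=95.5386 intr=11.9314 cont=14.0638 V=14.0638[hold]  S*(3)=77.2843
k=2: j=0 S=56.2289 intr=51.2411 cont=50.8697 V=51.2411[EX]; j=1 S=69.5100 intr=37.9600 cont=37.5887 V=37.9600[EX]; j=2 S=85.9281 intr=21.5419 cont=22.2115 V=22.2115[hold]  S*(2)=69.5100
k=1: j=0 S=62.5178 intr=44.9522 cont=44.5809 V=44.9522[EX]; j=1 S=77.2843 intr=30.1857 cont=30.1412 V=30.1857[EX]  S*(1)=77.2843
k=0: j=0 S=69.5100 intr=37.9600 cont=37.5887 V=37.9600[EX]  S*(0)=69.5100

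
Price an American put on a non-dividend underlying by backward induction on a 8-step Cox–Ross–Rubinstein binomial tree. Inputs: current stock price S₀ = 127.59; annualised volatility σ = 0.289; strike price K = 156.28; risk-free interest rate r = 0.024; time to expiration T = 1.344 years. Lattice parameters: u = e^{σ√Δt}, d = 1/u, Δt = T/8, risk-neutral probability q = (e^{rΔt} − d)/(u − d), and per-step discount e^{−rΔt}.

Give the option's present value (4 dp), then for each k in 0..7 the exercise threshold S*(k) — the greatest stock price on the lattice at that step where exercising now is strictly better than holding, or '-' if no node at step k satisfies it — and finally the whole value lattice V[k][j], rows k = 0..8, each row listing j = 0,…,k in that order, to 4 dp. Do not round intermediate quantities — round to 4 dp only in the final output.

price = 33.8994
boundary = - - 100.6765 89.4301 100.6765 113.3372 100.6765 113.3372
tree:
33.8994
44.1413 23.4104
55.6035 32.4541 14.0944
66.8499 43.3772 21.2368 6.7006
76.8399 55.6035 30.8800 11.2725 1.9486
85.7140 66.8499 42.9428 18.4512 3.8170 0.0000
93.5968 76.8399 55.6035 29.0328 7.4770 0.0000 0.0000
100.5990 85.7140 66.8499 42.9428 14.6463 0.0000 0.0000 0.0000
106.8190 93.5968 76.8399 55.6035 28.6900 0.0000 0.0000 0.0000 0.0000

Δt=0.16800, u=1.12576, d=0.88829, q=0.48743, disc=e^(-rΔt)=0.99598
k=8 terminal: V=max(K-S,0) → 106.8190 93.5968 76.8399 55.6035 28.6900 0.0000 0.0000 0.0000 0.0000
k=7: j=0 S=55.6810 intr=100.5990 cont=99.9702 V=100.5990[EX]; j=1 S=70.5660 intr=85.7140 cont=85.0852 V=85.7140[EX]; j=2 S=89.4301 intr=66.8499 cont=66.2210 V=66.8499[EX]; j=3 S=113.3372 intr=42.9428 cont=42.3140 V=42.9428[EX]; j=4 S=143.6352 intr=12.6448 cont=14.6463 V=14.6463[hold]; j=5 S=182.0327 intr=0.0000 cont=0.0000 V=0.0000[hold]; j=6 S=230.6948 intr=0.0000 cont=0.0000 V=0.0000[hold]; j=7 S=292.3657 intr=0.0000 cont=0.0000 V=0.0000[hold]  S*(7)=113.3372
k=6: j=0 S=62.6832 intr=93.5968 cont=92.9679 V=93.5968[EX]; j=1 S=79.4401 intr=76.8399 cont=76.2111 V=76.8399[EX]; j=2 S=100.6765 intr=55.6035 cont=54.9746 V=55.6035[EX]; j=3 S=127.5900 intr=28.6900 cont=29.0328 V=29.0328[hold]; j=4 S=161.6982 intr=0.0000 cont=7.4770 V=7.4770[hold]; j=5 S=204.9244 intr=0.0000 cont=0.0000 V=0.0000[hold]; j=6 S=259.7061 intr=0.0000 cont=0.0000 V=0.0000[hold]  S*(6)=100.6765
k=5: j=0 S=70.5660 intr=85.7140 cont=85.0852 V=85.7140[EX]; j=1 S=89.4301 intr=66.8499 cont=66.2210 V=66.8499[EX]; j=2 S=113.3372 intr=42.9428 cont=42.4804 V=42.9428[EX]; j=3 S=143.6352 intr=12.6448 cont=18.4512 V=18.4512[hold]; j=4 S=182.0327 intr=0.0000 cont=3.8170 V=3.8170[hold]; j=5 S=230.6948 intr=0.0000 cont=0.0000 V=0.0000[hold]  S*(5)=113.3372
k=4: j=0 S=79.4401 intr=76.8399 cont=76.2111 V=76.8399[EX]; j=1 S=100.6765 intr=55.6035 cont=54.9746 V=55.6035[EX]; j=2 S=127.5900 intr=28.6900 cont=30.8800 V=30.8800[hold]; j=3 S=161.6982 intr=0.0000 cont=11.2725 V=11.2725[hold]; j=4 S=204.9244 intr=0.0000 cont=1.9486 V=1.9486[hold]  S*(4)=100.6765
k=3: j=0 S=89.4301 intr=66.8499 cont=66.2210 V=66.8499[EX]; j=1 S=113.3372 intr=42.9428 cont=43.3772 V=43.3772[hold]; j=2 S=143.6352 intr=12.6448 cont=21.2368 V=21.2368[hold]; j=3 S=182.0327 intr=0.0000 cont=6.7006 V=6.7006[hold]  S*(3)=89.4301
k=2: j=0 S=100.6765 intr=55.6035 cont=55.1855 V=55.6035[EX]; j=1 S=127.5900 intr=28.6900 cont=32.4541 V=32.4541[hold]; j=2 S=161.6982 intr=0.0000 cont=14.0944 V=14.0944[hold]  S*(2)=100.6765
k=1: j=0 S=113.3372 intr=42.9428 cont=44.1413 V=44.1413[hold]; j=1 S=143.6352 intr=12.6448 cont=23.4104 V=23.4104[hold]  S*(1)=-
k=0: j=0 S=127.5900 intr=28.6900 cont=33.8994 V=33.8994[hold]  S*(0)=-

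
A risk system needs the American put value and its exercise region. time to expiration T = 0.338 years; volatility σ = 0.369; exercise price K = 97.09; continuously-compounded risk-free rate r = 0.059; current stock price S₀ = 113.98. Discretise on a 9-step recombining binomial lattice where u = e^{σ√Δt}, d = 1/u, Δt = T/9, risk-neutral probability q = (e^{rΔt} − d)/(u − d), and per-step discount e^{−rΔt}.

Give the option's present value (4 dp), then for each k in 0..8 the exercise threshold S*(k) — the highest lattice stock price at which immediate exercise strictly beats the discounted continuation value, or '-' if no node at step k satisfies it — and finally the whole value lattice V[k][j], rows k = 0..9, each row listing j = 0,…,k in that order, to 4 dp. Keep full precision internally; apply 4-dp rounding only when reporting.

price = 2.6819
boundary = - - - - - - 74.2150 79.7164 85.6257
tree:
2.6819
4.1243 1.2376
6.1979 2.0493 0.4237
9.0653 3.3308 0.7648 0.0812
12.8427 5.2923 1.3654 0.1619 0.0000
17.5212 8.1768 2.4039 0.3231 0.0000 0.0000
22.8750 12.1944 4.1573 0.6445 0.0000 0.0000 0.0000
27.9968 17.3736 7.0202 1.2857 0.0000 0.0000 0.0000 0.0000
32.7651 22.8750 11.4643 2.5650 0.0000 0.0000 0.0000 0.0000 0.0000
37.2043 27.9968 17.3736 5.1170 0.0000 0.0000 0.0000 0.0000 0.0000 0.0000

params: Δt=0.03756 u=1.07413 d=0.93099 q=0.49763 e^(-rΔt)=0.99779
t_9 payoffs: 37.2043 27.9968 17.3736 5.1170 0.0000 0.0000 0.0000 0.0000 0.0000 0.0000
t_8: node(8,0) S=64.3249 payoff=32.7651 vs cont=32.5502 → 32.7651 [stop]  node(8,1) S=74.2150 payoff=22.8750 vs cont=22.6601 → 22.8750 [stop]  node(8,2) S=85.6257 payoff=11.4643 vs cont=11.2494 → 11.4643 [stop]  node(8,3) S=98.7908 payoff=0.0000 vs cont=2.5650 → 2.5650 [wait]  node(8,4) S=113.9800 payoff=0.0000 vs cont=0.0000 → 0.0000 [wait]  node(8,5) S=131.5046 payoff=0.0000 vs cont=0.0000 → 0.0000 [wait]  node(8,6) S=151.7237 payoff=0.0000 vs cont=0.0000 → 0.0000 [wait]  node(8,7) S=175.0514 payoff=0.0000 vs cont=0.0000 → 0.0000 [wait]  node(8,8) S=201.9659 payoff=0.0000 vs cont=0.0000 → 0.0000 [wait]  ⇒ S*(8)=85.6257
t_7: node(7,0) S=69.0932 payoff=27.9968 vs cont=27.7819 → 27.9968 [stop]  node(7,1) S=79.7164 payoff=17.3736 vs cont=17.1587 → 17.3736 [stop]  node(7,2) S=91.9730 payoff=5.1170 vs cont=7.0202 → 7.0202 [wait]  node(7,3) S=106.1140 payoff=0.0000 vs cont=1.2857 → 1.2857 [wait]  node(7,4) S=122.4291 payoff=0.0000 vs cont=0.0000 → 0.0000 [wait]  node(7,5) S=141.2528 payoff=0.0000 vs cont=0.0000 → 0.0000 [wait]  node(7,6) S=162.9707 payoff=0.0000 vs cont=0.0000 → 0.0000 [wait]  node(7,7) S=188.0277 payoff=0.0000 vs cont=0.0000 → 0.0000 [wait]  ⇒ S*(7)=79.7164
t_6: node(6,0) S=74.2150 payoff=22.8750 vs cont=22.6601 → 22.8750 [stop]  node(6,1) S=85.6257 payoff=11.4643 vs cont=12.1944 → 12.1944 [wait]  node(6,2) S=98.7908 payoff=0.0000 vs cont=4.1573 → 4.1573 [wait]  node(6,3) S=113.9800 payoff=0.0000 vs cont=0.6445 → 0.6445 [wait]  node(6,4) S=131.5046 payoff=0.0000 vs cont=0.0000 → 0.0000 [wait]  node(6,5) S=151.7237 payoff=0.0000 vs cont=0.0000 → 0.0000 [wait]  node(6,6) S=175.0514 payoff=0.0000 vs cont=0.0000 → 0.0000 [wait]  ⇒ S*(6)=74.2150
t_5: node(5,0) S=79.7164 payoff=17.3736 vs cont=17.5212 → 17.5212 [wait]  node(5,1) S=91.9730 payoff=5.1170 vs cont=8.1768 → 8.1768 [wait]  node(5,2) S=106.1140 payoff=0.0000 vs cont=2.4039 → 2.4039 [wait]  node(5,3) S=122.4291 payoff=0.0000 vs cont=0.3231 → 0.3231 [wait]  node(5,4) S=141.2528 payoff=0.0000 vs cont=0.0000 → 0.0000 [wait]  node(5,5) S=162.9707 payoff=0.0000 vs cont=0.0000 → 0.0000 [wait]  ⇒ S*(5)=-
t_4: node(4,0) S=85.6257 payoff=11.4643 vs cont=12.8427 → 12.8427 [wait]  node(4,1) S=98.7908 payoff=0.0000 vs cont=5.2923 → 5.2923 [wait]  node(4,2) S=113.9800 payoff=0.0000 vs cont=1.3654 → 1.3654 [wait]  node(4,3) S=131.5046 payoff=0.0000 vs cont=0.1619 → 0.1619 [wait]  node(4,4) S=151.7237 payoff=0.0000 vs cont=0.0000 → 0.0000 [wait]  ⇒ S*(4)=-
t_3: node(3,0) S=91.9730 payoff=5.1170 vs cont=9.0653 → 9.0653 [wait]  node(3,1) S=106.1140 payoff=0.0000 vs cont=3.3308 → 3.3308 [wait]  node(3,2) S=122.4291 payoff=0.0000 vs cont=0.7648 → 0.7648 [wait]  node(3,3) S=141.2528 payoff=0.0000 vs cont=0.0812 → 0.0812 [wait]  ⇒ S*(3)=-
t_2: node(2,0) S=98.7908 payoff=0.0000 vs cont=6.1979 → 6.1979 [wait]  node(2,1) S=113.9800 payoff=0.0000 vs cont=2.0493 → 2.0493 [wait]  node(2,2) S=131.5046 payoff=0.0000 vs cont=0.4237 → 0.4237 [wait]  ⇒ S*(2)=-
t_1: node(1,0) S=106.1140 payoff=0.0000 vs cont=4.1243 → 4.1243 [wait]  node(1,1) S=122.4291 payoff=0.0000 vs cont=1.2376 → 1.2376 [wait]  ⇒ S*(1)=-
t_0: node(0,0) S=113.9800 payoff=0.0000 vs cont=2.6819 → 2.6819 [wait]  ⇒ S*(0)=-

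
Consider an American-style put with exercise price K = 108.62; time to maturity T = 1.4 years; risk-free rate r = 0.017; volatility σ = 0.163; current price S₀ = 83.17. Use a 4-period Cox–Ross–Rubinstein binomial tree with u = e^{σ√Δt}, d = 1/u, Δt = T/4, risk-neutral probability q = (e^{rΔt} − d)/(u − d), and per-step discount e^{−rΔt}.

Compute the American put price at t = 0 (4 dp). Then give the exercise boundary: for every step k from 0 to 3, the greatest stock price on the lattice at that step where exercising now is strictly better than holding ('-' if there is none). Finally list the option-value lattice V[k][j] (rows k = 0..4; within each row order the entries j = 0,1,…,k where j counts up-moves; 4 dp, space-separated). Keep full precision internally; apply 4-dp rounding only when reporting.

Δt=0.35000  u=1.10123  d=0.90807  q=0.50681  discount=0.99407
step 4 (expiry): payoffs max(K−S,0) = 52.0681 40.0385 25.4500 7.7582 0.0000
step 3: (k=3,j=0): S=62.2769, (K−S)⁺=46.3431, hold=45.6987 ⇒ V=46.3431 exercise | (k=3,j=1): S=75.5243, (K−S)⁺=33.0957, hold=32.4513 ⇒ V=33.0957 exercise | (k=3,j=2): S=91.5897, (K−S)⁺=17.0303, hold=16.3859 ⇒ V=17.0303 exercise | (k=3,j=3): S=111.0725, (K−S)⁺=0.0000, hold=3.8036 ⇒ V=3.8036 continue  boundary S*=91.5897
step 2: (k=2,j=0): S=68.5815, (K−S)⁺=40.0385, hold=39.3942 ⇒ V=40.0385 exercise | (k=2,j=1): S=83.1700, (K−S)⁺=25.4500, hold=24.8056 ⇒ V=25.4500 exercise | (k=2,j=2): S=100.8618, (K−S)⁺=7.7582, hold=10.2657 ⇒ V=10.2657 continue  boundary S*=83.1700
step 1: (k=1,j=0): S=75.5243, (K−S)⁺=33.0957, hold=32.4513 ⇒ V=33.0957 exercise | (k=1,j=1): S=91.5897, (K−S)⁺=17.0303, hold=17.6492 ⇒ V=17.6492 continue  boundary S*=75.5243
step 0: (k=0,j=0): S=83.1700, (K−S)⁺=25.4500, hold=25.1174 ⇒ V=25.4500 exercise  boundary S*=83.1700

price = 25.4500
boundary = 83.1700 75.5243 83.1700 91.5897
tree:
25.4500
33.0957 17.6492
40.0385 25.4500 10.2657
46.3431 33.0957 17.0303 3.8036
52.0681 40.0385 25.4500 7.7582 0.0000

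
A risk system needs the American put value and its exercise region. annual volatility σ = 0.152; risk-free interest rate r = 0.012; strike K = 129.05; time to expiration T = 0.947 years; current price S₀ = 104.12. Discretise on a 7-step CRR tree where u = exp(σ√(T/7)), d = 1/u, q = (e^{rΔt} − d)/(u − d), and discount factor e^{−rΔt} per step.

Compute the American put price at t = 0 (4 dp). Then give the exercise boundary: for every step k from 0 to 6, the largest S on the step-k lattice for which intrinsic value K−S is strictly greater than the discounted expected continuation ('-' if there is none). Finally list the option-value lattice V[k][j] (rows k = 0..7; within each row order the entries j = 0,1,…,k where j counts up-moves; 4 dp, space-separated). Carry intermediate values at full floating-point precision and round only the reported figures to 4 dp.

Δt=0.13529  u=1.05750  d=0.94563  q=0.50055  discount=0.99838
step 7 (expiry): payoffs max(K−S,0) = 58.6501 50.3214 41.0073 30.5914 18.9431 5.9168 0.0000 0.0000
step 6: (k=6,j=0): S=74.4479, (K−S)⁺=54.6021, hold=54.3928 ⇒ V=54.6021 exercise | (k=6,j=1): S=83.2555, (K−S)⁺=45.7945, hold=45.5852 ⇒ V=45.7945 exercise | (k=6,j=2): S=93.1051, (K−S)⁺=35.9449, hold=35.7355 ⇒ V=35.9449 exercise | (k=6,j=3): S=104.1200, (K−S)⁺=24.9300, hold=24.7207 ⇒ V=24.9300 exercise | (k=6,j=4): S=116.4380, (K−S)⁺=12.6120, hold=12.4027 ⇒ V=12.6120 exercise | (k=6,j=5): S=130.2133, (K−S)⁺=0.0000, hold=2.9504 ⇒ V=2.9504 continue | (k=6,j=6): S=145.6183, (K−S)⁺=0.0000, hold=0.0000 ⇒ V=0.0000 continue  boundary S*=116.4380
step 5: (k=5,j=0): S=78.7286, (K−S)⁺=50.3214, hold=50.1120 ⇒ V=50.3214 exercise | (k=5,j=1): S=88.0427, (K−S)⁺=41.0073, hold=40.7980 ⇒ V=41.0073 exercise | (k=5,j=2): S=98.4586, (K−S)⁺=30.5914, hold=30.3820 ⇒ V=30.5914 exercise | (k=5,j=3): S=110.1069, (K−S)⁺=18.9431, hold=18.7338 ⇒ V=18.9431 exercise | (k=5,j=4): S=123.1332, (K−S)⁺=5.9168, hold=7.7633 ⇒ V=7.7633 continue | (k=5,j=5): S=137.7005, (K−S)⁺=0.0000, hold=1.4712 ⇒ V=1.4712 continue  boundary S*=110.1069
step 4: (k=4,j=0): S=83.2555, (K−S)⁺=45.7945, hold=45.5852 ⇒ V=45.7945 exercise | (k=4,j=1): S=93.1051, (K−S)⁺=35.9449, hold=35.7355 ⇒ V=35.9449 exercise | (k=4,j=2): S=104.1200, (K−S)⁺=24.9300, hold=24.7207 ⇒ V=24.9300 exercise | (k=4,j=3): S=116.4380, (K−S)⁺=12.6120, hold=13.3254 ⇒ V=13.3254 continue | (k=4,j=4): S=130.2133, (K−S)⁺=0.0000, hold=4.6063 ⇒ V=4.6063 continue  boundary S*=104.1200
step 3: (k=3,j=0): S=88.0427, (K−S)⁺=41.0073, hold=40.7980 ⇒ V=41.0073 exercise | (k=3,j=1): S=98.4586, (K−S)⁺=30.5914, hold=30.3820 ⇒ V=30.5914 exercise | (k=3,j=2): S=110.1069, (K−S)⁺=18.9431, hold=19.0903 ⇒ V=19.0903 continue | (k=3,j=3): S=123.1332, (K−S)⁺=5.9168, hold=8.9465 ⇒ V=8.9465 continue  boundary S*=98.4586
step 2: (k=2,j=0): S=93.1051, (K−S)⁺=35.9449, hold=35.7355 ⇒ V=35.9449 exercise | (k=2,j=1): S=104.1200, (K−S)⁺=24.9300, hold=24.7942 ⇒ V=24.9300 exercise | (k=2,j=2): S=116.4380, (K−S)⁺=12.6120, hold=13.9901 ⇒ V=13.9901 continue  boundary S*=104.1200
step 1: (k=1,j=0): S=98.4586, (K−S)⁺=30.5914, hold=30.3820 ⇒ V=30.5914 exercise | (k=1,j=1): S=110.1069, (K−S)⁺=18.9431, hold=19.4225 ⇒ V=19.4225 continue  boundary S*=98.4586
step 0: (k=0,j=0): S=104.1200, (K−S)⁺=24.9300, hold=24.9602 ⇒ V=24.9602 continue  boundary S*=-

price = 24.9602
boundary = - 98.4586 104.1200 98.4586 104.1200 110.1069 116.4380
tree:
24.9602
30.5914 19.4225
35.9449 24.9300 13.9901
41.0073 30.5914 19.0903 8.9465
45.7945 35.9449 24.9300 13.3254 4.6063
50.3214 41.0073 30.5914 18.9431 7.7633 1.4712
54.6021 45.7945 35.9449 24.9300 12.6120 2.9504 0.0000
58.6501 50.3214 41.0073 30.5914 18.9431 5.9168 0.0000 0.0000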